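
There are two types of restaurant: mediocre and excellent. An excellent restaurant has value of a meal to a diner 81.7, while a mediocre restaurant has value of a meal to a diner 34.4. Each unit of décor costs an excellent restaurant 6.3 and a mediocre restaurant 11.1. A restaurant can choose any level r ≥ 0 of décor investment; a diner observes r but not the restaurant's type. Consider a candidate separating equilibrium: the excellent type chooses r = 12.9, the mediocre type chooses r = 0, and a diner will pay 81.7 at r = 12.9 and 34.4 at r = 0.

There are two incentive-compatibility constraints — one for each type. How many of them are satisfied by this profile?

1

Mediocre type: stay at 0 → 34.4; mimic → 81.7 − 11.1 × 12.9 = -61.49. IC holds (34.4 ≥ -61.49).
Excellent type: signal → 81.7 − 6.3 × 12.9 = 0.43; deviate to 0 → 34.4. IC fails (0.43 < 34.4).
1 of 2 constraints hold, so this profile is not an equilibrium.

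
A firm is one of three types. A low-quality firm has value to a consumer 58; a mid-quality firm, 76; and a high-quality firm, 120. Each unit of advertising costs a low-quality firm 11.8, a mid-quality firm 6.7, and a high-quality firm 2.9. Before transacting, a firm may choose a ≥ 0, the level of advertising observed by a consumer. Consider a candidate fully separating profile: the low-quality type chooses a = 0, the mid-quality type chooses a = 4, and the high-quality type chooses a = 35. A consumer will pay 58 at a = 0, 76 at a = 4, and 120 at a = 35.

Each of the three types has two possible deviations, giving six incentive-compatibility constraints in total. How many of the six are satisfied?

3

High-quality (own payoff 120 − 2.9×35 = 18.5): to a=0 gives 58 → profitable ✗; to a=4 gives 76 − 2.9×4 = 64.4 → profitable ✗.
Mid-quality (own payoff 76 − 6.7×4 = 49.2): to a=0 gives 58 → profitable ✗; to a=35 gives 120 − 6.7×35 = -114.5 → no gain ✓.
Low-quality (own payoff 58): to a=4 gives 76 − 11.8×4 = 28.8 → no gain ✓; to a=35 gives 120 − 11.8×35 = -293 → no gain ✓.
3 of the 6 constraints hold; not an equilibrium.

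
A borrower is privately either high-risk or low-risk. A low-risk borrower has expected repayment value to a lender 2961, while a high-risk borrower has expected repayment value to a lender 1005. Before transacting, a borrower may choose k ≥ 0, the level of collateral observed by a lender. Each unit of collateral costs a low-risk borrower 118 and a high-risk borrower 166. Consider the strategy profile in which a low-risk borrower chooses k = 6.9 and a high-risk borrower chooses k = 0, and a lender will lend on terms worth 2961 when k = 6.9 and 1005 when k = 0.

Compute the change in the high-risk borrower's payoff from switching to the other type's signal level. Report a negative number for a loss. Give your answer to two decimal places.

810.60

Playing k = 0 the high-risk borrower receives 1005.
Deviating to k = 6.9 brings payment 2961 at cost 166 × 6.9 = 1145.4, netting 1815.6.
Gain from deviating: 1815.6 − 1005 = 810.60.
The gain is positive, so the high-risk type's incentive-compatibility constraint is violated — this profile is not a separating equilibrium.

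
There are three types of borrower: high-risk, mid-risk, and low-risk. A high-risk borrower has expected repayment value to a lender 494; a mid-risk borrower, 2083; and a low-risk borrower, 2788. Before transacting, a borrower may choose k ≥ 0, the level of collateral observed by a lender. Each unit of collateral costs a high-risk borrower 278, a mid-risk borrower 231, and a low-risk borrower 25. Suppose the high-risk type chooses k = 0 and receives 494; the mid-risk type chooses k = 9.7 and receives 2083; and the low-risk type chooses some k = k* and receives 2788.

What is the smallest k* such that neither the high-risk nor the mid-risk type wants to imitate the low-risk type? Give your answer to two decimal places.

High-risk type (on-path payoff 494) won't mimic when 494 ≥ 2788 − 278·k*, i.e. k* ≥ 8.25.
Mid-risk type (on-path payoff 2083 − 231×9.7 = -157.7) won't mimic when -157.7 ≥ 2788 − 231·k*, i.e. k* ≥ 12.75.
Both must hold, so k* = max(8.25, 12.75) = 12.75. The mid-risk type's constraint binds.

12.75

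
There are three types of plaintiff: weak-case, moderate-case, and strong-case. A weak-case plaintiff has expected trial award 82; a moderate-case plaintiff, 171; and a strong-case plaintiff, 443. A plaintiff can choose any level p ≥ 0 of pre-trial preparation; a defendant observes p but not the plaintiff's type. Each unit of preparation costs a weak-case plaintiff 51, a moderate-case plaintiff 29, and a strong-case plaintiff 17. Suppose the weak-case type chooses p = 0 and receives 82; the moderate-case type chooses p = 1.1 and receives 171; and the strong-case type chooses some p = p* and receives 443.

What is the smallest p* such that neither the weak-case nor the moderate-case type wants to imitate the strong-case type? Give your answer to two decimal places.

Moderate-case type (on-path payoff 171 − 29×1.1 = 139.1) won't mimic when 139.1 ≥ 443 − 29·p*, i.e. p* ≥ 10.48.
Weak-case type (on-path payoff 82) won't mimic when 82 ≥ 443 − 51·p*, i.e. p* ≥ 7.08.
Both must hold, so p* = max(7.08, 10.48) = 10.48. The moderate-case type's constraint binds.

10.48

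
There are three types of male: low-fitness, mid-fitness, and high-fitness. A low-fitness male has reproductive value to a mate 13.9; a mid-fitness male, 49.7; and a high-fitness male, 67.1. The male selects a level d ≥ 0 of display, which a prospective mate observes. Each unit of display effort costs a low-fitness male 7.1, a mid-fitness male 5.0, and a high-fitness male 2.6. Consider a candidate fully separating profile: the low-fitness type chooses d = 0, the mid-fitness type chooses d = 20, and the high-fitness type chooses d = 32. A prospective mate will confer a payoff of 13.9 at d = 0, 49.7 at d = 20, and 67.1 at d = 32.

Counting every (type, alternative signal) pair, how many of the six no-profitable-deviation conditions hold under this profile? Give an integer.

Low-fitness (own payoff 13.9): to d=20 gives 49.7 − 7.1×20 = -92.3 → no gain ✓; to d=32 gives 67.1 − 7.1×32 = -160.1 → no gain ✓.
High-fitness (own payoff 67.1 − 2.6×32 = -16.1): to d=0 gives 13.9 → profitable ✗; to d=20 gives 49.7 − 2.6×20 = -2.3 → profitable ✗.
Mid-fitness (own payoff 49.7 − 5.0×20 = -50.3): to d=0 gives 13.9 → profitable ✗; to d=32 gives 67.1 − 5.0×32 = -92.9 → no gain ✓.
3 of the 6 constraints hold; not an equilibrium.

3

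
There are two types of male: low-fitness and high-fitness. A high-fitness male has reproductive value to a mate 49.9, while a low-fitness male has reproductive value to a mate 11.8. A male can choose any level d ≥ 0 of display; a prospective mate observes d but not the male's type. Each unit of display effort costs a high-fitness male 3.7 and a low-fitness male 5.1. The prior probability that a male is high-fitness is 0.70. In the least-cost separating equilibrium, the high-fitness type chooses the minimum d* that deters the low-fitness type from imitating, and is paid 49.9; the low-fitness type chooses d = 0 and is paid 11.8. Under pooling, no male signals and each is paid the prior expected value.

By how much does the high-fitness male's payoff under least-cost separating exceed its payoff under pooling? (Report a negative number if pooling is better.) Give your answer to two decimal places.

Least-cost separating signal: d* solves 11.8 = 49.9 − 5.1·d*, so d* = (49.9 − 11.8)/5.1 ≈ 7.4706.
High-fitness type's separating payoff: 49.9 − 3.7 × d* = 49.9 − 3.7 × (49.9 − 11.8)/5.1 = 49.9 − 140.97/5.1 ≈ 22.2588.
Pooling payoff: 0.70 × 49.9 + 0.30 × 11.8 = 38.47.
Difference: 22.2588 − 38.47 = -16.2112, i.e. -16.21 to two decimal places.
The high-fitness type would prefer the pooling outcome.

-16.21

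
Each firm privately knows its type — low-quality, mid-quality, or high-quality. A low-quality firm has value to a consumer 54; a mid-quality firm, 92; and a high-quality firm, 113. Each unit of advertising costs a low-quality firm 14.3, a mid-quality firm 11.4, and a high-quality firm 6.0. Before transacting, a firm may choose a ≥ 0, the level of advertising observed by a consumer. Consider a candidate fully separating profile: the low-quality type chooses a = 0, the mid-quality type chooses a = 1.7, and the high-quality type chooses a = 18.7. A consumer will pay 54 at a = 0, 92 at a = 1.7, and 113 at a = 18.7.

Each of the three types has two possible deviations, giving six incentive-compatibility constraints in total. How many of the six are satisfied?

Low-quality (own payoff 54): to a=1.7 gives 92 − 14.3×1.7 = 67.69 → profitable ✗; to a=18.7 gives 113 − 14.3×18.7 = -154.41 → no gain ✓.
Mid-quality (own payoff 92 − 11.4×1.7 = 72.62): to a=0 gives 54 → no gain ✓; to a=18.7 gives 113 − 11.4×18.7 = -100.18 → no gain ✓.
High-quality (own payoff 113 − 6.0×18.7 = 0.8): to a=0 gives 54 → profitable ✗; to a=1.7 gives 92 − 6.0×1.7 = 81.8 → profitable ✗.
3 of the 6 constraints hold; not an equilibrium.

3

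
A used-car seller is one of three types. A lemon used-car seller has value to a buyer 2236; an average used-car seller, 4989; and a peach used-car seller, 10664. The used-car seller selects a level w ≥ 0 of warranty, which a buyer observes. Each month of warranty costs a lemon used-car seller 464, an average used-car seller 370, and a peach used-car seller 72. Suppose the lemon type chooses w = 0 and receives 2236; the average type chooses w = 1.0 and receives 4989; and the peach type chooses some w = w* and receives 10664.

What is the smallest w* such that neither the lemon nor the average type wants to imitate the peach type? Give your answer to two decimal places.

18.16

Average type (on-path payoff 4989 − 370×1.0 = 4619) won't mimic when 4619 ≥ 10664 − 370·w*, i.e. w* ≥ 16.34.
Lemon type (on-path payoff 2236) won't mimic when 2236 ≥ 10664 − 464·w*, i.e. w* ≥ 18.16.
Both must hold, so w* = max(18.16, 16.34) = 18.16. The lemon type's constraint binds.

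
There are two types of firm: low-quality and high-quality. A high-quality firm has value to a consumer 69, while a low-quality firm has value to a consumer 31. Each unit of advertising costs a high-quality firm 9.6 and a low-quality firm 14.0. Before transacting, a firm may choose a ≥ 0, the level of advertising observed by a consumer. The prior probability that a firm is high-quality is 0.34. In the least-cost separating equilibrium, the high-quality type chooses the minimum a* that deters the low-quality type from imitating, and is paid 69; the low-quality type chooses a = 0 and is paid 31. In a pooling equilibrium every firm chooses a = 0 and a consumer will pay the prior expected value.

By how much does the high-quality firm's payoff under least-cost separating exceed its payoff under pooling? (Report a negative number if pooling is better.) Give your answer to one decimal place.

-1.0

Least-cost separating signal: a* solves 31 = 69 − 14.0·a*, so a* = (69 − 31)/14.0 ≈ 2.7143.
High-quality type's separating payoff: 69 − 9.6 × a* = 69 − 9.6 × (69 − 31)/14.0 = 69 − 364.8/14.0 ≈ 42.943.
Pooling payoff: 0.34 × 69 + 0.66 × 31 = 43.92.
Difference: 42.943 − 43.92 = -0.977, i.e. -1.0 to one decimal place.
The high-quality type would prefer the pooling outcome.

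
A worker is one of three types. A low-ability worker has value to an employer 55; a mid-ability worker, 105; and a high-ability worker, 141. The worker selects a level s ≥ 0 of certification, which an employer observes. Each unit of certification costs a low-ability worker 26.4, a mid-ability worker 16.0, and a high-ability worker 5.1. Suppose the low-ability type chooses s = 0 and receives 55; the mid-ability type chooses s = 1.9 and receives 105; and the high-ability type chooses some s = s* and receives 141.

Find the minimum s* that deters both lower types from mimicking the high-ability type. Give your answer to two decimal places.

4.15

Mid-ability type (on-path payoff 105 − 16.0×1.9 = 74.6) won't mimic when 74.6 ≥ 141 − 16.0·s*, i.e. s* ≥ 4.15.
Low-ability type (on-path payoff 55) won't mimic when 55 ≥ 141 − 26.4·s*, i.e. s* ≥ 3.26.
Both must hold, so s* = max(3.26, 4.15) = 4.15. The mid-ability type's constraint binds.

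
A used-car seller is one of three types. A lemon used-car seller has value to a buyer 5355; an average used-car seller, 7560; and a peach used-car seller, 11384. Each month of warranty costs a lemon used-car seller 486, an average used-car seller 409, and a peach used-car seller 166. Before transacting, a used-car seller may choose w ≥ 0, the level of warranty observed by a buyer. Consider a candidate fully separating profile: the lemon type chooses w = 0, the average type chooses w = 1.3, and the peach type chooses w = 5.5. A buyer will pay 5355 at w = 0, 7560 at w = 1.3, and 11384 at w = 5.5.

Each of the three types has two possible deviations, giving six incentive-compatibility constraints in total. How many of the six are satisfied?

3

Average (own payoff 7560 − 409×1.3 = 7028.3): to w=0 gives 5355 → no gain ✓; to w=5.5 gives 11384 − 409×5.5 = 9134.5 → profitable ✗.
Lemon (own payoff 5355): to w=1.3 gives 7560 − 486×1.3 = 6928.2 → profitable ✗; to w=5.5 gives 11384 − 486×5.5 = 8711 → profitable ✗.
Peach (own payoff 11384 − 166×5.5 = 10471): to w=0 gives 5355 → no gain ✓; to w=1.3 gives 7560 − 166×1.3 = 7344.2 → no gain ✓.
3 of the 6 constraints hold; not an equilibrium.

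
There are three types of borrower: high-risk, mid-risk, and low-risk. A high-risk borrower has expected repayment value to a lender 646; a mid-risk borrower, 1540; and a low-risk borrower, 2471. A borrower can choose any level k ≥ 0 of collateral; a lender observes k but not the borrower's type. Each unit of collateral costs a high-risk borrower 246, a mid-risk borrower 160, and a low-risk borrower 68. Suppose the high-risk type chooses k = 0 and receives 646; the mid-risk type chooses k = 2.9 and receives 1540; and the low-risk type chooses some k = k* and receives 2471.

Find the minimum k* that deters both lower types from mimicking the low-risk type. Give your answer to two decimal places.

8.72

Mid-risk type (on-path payoff 1540 − 160×2.9 = 1076) won't mimic when 1076 ≥ 2471 − 160·k*, i.e. k* ≥ 8.72.
High-risk type (on-path payoff 646) won't mimic when 646 ≥ 2471 − 246·k*, i.e. k* ≥ 7.42.
Both must hold, so k* = max(7.42, 8.72) = 8.72. The mid-risk type's constraint binds.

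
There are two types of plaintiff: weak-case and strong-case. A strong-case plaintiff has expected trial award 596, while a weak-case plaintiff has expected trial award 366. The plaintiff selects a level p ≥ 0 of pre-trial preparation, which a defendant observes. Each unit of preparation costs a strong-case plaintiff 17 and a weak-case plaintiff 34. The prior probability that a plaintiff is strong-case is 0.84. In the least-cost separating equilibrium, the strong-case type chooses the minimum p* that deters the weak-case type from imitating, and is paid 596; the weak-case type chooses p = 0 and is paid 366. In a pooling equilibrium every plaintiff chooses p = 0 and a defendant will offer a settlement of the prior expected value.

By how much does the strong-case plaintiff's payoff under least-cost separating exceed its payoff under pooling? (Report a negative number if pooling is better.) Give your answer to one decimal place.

Least-cost separating signal: p* solves 366 = 596 − 34·p*, so p* = (596 − 366)/34 ≈ 6.7647.
Strong-case type's separating payoff: 596 − 17 × p* = 596 − 17 × (596 − 366)/34 = 596 − 3910/34 = 481.
Pooling payoff: 0.84 × 596 + 0.16 × 366 = 559.2.
Difference: 481 − 559.2 = -78.2.
The strong-case type would prefer the pooling outcome.

-78.2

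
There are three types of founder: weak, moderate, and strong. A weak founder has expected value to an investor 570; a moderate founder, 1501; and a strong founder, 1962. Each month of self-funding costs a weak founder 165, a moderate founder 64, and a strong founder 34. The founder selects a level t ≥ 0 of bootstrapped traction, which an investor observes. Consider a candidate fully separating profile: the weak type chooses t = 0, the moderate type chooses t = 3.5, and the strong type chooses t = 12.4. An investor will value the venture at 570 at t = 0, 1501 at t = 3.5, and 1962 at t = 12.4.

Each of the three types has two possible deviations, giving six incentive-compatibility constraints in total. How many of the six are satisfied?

Strong (own payoff 1962 − 34×12.4 = 1540.4): to t=0 gives 570 → no gain ✓; to t=3.5 gives 1501 − 34×3.5 = 1382 → no gain ✓.
Weak (own payoff 570): to t=3.5 gives 1501 − 165×3.5 = 923.5 → profitable ✗; to t=12.4 gives 1962 − 165×12.4 = -84 → no gain ✓.
Moderate (own payoff 1501 − 64×3.5 = 1277): to t=0 gives 570 → no gain ✓; to t=12.4 gives 1962 − 64×12.4 = 1168.4 → no gain ✓.
5 of the 6 constraints hold; not an equilibrium.

5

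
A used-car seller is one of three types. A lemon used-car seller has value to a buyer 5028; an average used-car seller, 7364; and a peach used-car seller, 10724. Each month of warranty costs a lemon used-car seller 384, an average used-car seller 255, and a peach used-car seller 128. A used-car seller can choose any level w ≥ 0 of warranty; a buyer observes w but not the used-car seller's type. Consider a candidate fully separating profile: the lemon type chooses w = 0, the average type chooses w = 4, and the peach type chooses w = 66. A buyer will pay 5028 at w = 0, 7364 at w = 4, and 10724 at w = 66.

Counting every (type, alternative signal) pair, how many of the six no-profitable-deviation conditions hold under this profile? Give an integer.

3

Lemon (own payoff 5028): to w=4 gives 7364 − 384×4 = 5828 → profitable ✗; to w=66 gives 10724 − 384×66 = -14620 → no gain ✓.
Average (own payoff 7364 − 255×4 = 6344): to w=0 gives 5028 → no gain ✓; to w=66 gives 10724 − 255×66 = -6106 → no gain ✓.
Peach (own payoff 10724 − 128×66 = 2276): to w=0 gives 5028 → profitable ✗; to w=4 gives 7364 − 128×4 = 6852 → profitable ✗.
3 of the 6 constraints hold; not an equilibrium.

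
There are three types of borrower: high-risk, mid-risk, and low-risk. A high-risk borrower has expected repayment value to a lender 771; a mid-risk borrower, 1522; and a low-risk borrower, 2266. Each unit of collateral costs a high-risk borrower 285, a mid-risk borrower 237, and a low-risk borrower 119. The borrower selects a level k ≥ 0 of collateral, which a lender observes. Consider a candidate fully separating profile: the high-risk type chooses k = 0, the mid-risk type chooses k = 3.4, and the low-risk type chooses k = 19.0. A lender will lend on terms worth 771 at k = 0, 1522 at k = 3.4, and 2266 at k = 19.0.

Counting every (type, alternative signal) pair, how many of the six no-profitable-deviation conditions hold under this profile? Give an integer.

3

Mid-risk (own payoff 1522 − 237×3.4 = 716.2): to k=0 gives 771 → profitable ✗; to k=19.0 gives 2266 − 237×19.0 = -2237 → no gain ✓.
High-risk (own payoff 771): to k=3.4 gives 1522 − 285×3.4 = 553 → no gain ✓; to k=19.0 gives 2266 − 285×19.0 = -3149 → no gain ✓.
Low-risk (own payoff 2266 − 119×19.0 = 5): to k=0 gives 771 → profitable ✗; to k=3.4 gives 1522 − 119×3.4 = 1117.4 → profitable ✗.
3 of the 6 constraints hold; not an equilibrium.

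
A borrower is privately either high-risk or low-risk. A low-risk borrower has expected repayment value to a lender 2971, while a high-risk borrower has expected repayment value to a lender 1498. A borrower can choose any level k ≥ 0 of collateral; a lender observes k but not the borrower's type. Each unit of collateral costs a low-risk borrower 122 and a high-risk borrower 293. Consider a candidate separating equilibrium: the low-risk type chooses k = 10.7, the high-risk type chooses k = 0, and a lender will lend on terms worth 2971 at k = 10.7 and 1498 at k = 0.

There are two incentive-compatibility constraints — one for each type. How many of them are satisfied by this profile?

High-risk type: stay at 0 → 1498; mimic → 2971 − 293 × 10.7 = -164.1. IC holds (1498 ≥ -164.1).
Low-risk type: signal → 2971 − 122 × 10.7 = 1665.6; deviate to 0 → 1498. IC holds (1665.6 ≥ 1498).
2 of 2 constraints hold, so this is a separating equilibrium.

2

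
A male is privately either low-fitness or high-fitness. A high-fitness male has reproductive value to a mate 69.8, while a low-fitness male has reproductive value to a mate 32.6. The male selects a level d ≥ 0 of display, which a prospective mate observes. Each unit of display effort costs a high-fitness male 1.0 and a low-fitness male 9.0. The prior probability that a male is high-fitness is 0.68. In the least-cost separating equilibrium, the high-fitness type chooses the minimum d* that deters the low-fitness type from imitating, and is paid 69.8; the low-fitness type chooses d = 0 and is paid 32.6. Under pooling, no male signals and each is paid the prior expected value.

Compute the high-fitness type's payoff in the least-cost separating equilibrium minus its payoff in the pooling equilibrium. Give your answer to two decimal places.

Least-cost separating signal: d* solves 32.6 = 69.8 − 9.0·d*, so d* = (69.8 − 32.6)/9.0 ≈ 4.1333.
High-fitness type's separating payoff: 69.8 − 1.0 × d* = 69.8 − 1.0 × (69.8 − 32.6)/9.0 = 69.8 − 37.2/9.0 ≈ 65.6667.
Pooling payoff: 0.68 × 69.8 + 0.32 × 32.6 = 57.896.
Difference: 65.6667 − 57.896 = 7.7707, i.e. 7.77 to two decimal places.
The high-fitness type prefers to separate.

7.77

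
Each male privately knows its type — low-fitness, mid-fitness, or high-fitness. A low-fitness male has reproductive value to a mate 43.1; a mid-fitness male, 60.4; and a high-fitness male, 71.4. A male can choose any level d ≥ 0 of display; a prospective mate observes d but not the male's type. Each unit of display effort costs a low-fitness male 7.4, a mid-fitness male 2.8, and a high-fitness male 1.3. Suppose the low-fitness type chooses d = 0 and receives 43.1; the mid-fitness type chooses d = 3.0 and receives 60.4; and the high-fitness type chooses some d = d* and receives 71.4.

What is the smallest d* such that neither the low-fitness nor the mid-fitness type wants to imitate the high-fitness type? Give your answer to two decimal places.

Mid-fitness type (on-path payoff 60.4 − 2.8×3.0 = 52) won't mimic when 52 ≥ 71.4 − 2.8·d*, i.e. d* ≥ 6.93.
Low-fitness type (on-path payoff 43.1) won't mimic when 43.1 ≥ 71.4 − 7.4·d*, i.e. d* ≥ 3.82.
Both must hold, so d* = max(3.82, 6.93) = 6.93. The mid-fitness type's constraint binds.

6.93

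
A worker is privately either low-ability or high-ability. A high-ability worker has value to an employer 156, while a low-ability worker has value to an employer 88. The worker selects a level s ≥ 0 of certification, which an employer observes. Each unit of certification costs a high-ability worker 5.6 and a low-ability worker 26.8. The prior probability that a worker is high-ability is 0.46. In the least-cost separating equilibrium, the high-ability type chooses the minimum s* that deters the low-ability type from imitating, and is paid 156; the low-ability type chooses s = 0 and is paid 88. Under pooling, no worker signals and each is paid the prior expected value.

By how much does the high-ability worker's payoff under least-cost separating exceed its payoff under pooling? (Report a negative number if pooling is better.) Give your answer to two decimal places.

Least-cost separating signal: s* solves 88 = 156 − 26.8·s*, so s* = (156 − 88)/26.8 ≈ 2.5373.
High-ability type's separating payoff: 156 − 5.6 × s* = 156 − 5.6 × (156 − 88)/26.8 = 156 − 380.8/26.8 ≈ 141.7910.
Pooling payoff: 0.46 × 156 + 0.54 × 88 = 119.28.
Difference: 141.7910 − 119.28 = 22.511, i.e. 22.51 to two decimal places.
The high-ability type prefers to separate.

22.51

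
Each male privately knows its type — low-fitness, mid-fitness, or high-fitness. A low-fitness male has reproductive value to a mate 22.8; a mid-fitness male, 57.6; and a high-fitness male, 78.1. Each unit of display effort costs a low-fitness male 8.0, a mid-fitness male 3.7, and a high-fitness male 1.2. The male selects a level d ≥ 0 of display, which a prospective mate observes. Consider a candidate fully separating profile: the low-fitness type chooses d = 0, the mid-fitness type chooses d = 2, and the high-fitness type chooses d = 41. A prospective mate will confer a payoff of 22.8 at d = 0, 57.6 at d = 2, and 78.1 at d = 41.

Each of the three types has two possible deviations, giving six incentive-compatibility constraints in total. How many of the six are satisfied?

High-fitness (own payoff 78.1 − 1.2×41 = 28.9): to d=0 gives 22.8 → no gain ✓; to d=2 gives 57.6 − 1.2×2 = 55.2 → profitable ✗.
Low-fitness (own payoff 22.8): to d=2 gives 57.6 − 8.0×2 = 41.6 → profitable ✗; to d=41 gives 78.1 − 8.0×41 = -249.9 → no gain ✓.
Mid-fitness (own payoff 57.6 − 3.7×2 = 50.2): to d=0 gives 22.8 → no gain ✓; to d=41 gives 78.1 − 3.7×41 = -73.6 → no gain ✓.
4 of the 6 constraints hold; not an equilibrium.

4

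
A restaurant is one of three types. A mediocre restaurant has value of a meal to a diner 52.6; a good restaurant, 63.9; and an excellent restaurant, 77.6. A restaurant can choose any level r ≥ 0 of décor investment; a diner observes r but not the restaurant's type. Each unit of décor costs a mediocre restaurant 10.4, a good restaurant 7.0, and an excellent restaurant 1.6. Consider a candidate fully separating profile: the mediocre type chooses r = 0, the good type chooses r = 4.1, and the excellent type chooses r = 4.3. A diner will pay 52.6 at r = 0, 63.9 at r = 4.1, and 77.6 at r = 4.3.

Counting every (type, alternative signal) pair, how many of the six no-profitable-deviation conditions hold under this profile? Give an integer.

Mediocre (own payoff 52.6): to r=4.1 gives 63.9 − 10.4×4.1 = 21.26 → no gain ✓; to r=4.3 gives 77.6 − 10.4×4.3 = 32.88 → no gain ✓.
Excellent (own payoff 77.6 − 1.6×4.3 = 70.72): to r=0 gives 52.6 → no gain ✓; to r=4.1 gives 63.9 − 1.6×4.1 = 57.34 → no gain ✓.
Good (own payoff 63.9 − 7.0×4.1 = 35.2): to r=0 gives 52.6 → profitable ✗; to r=4.3 gives 77.6 − 7.0×4.3 = 47.5 → profitable ✗.
4 of the 6 constraints hold; not an equilibrium.

4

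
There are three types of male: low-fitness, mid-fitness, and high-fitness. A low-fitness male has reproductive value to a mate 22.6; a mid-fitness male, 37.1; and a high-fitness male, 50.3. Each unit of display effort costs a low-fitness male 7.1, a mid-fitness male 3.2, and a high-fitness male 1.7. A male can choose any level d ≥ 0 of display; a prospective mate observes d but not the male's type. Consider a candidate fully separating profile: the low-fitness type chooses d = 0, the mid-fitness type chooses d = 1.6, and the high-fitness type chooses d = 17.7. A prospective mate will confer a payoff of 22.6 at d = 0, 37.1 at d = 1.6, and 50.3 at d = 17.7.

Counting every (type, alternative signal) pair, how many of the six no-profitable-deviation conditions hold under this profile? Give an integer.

Mid-fitness (own payoff 37.1 − 3.2×1.6 = 31.98): to d=0 gives 22.6 → no gain ✓; to d=17.7 gives 50.3 − 3.2×17.7 = -6.34 → no gain ✓.
Low-fitness (own payoff 22.6): to d=1.6 gives 37.1 − 7.1×1.6 = 25.74 → profitable ✗; to d=17.7 gives 50.3 − 7.1×17.7 = -75.37 → no gain ✓.
High-fitness (own payoff 50.3 − 1.7×17.7 = 20.21): to d=0 gives 22.6 → profitable ✗; to d=1.6 gives 37.1 − 1.7×1.6 = 34.38 → profitable ✗.
3 of the 6 constraints hold; not an equilibrium.

3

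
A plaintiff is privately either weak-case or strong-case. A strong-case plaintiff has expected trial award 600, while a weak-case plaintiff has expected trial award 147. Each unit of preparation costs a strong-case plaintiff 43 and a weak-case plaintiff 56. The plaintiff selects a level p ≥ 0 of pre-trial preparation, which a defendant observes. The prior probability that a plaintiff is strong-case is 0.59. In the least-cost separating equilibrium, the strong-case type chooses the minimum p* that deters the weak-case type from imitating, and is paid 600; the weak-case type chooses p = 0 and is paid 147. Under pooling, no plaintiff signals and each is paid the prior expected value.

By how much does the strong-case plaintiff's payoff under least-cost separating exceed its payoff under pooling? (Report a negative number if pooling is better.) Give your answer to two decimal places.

Least-cost separating signal: p* solves 147 = 600 − 56·p*, so p* = (600 − 147)/56 ≈ 8.0893.
Strong-case type's separating payoff: 600 − 43 × p* = 600 − 43 × (600 − 147)/56 = 600 − 19479/56 ≈ 252.1607.
Pooling payoff: 0.59 × 600 + 0.41 × 147 = 414.27.
Difference: 252.1607 − 414.27 = -162.1093, i.e. -162.11 to two decimal places.
The strong-case type would prefer the pooling outcome.

-162.11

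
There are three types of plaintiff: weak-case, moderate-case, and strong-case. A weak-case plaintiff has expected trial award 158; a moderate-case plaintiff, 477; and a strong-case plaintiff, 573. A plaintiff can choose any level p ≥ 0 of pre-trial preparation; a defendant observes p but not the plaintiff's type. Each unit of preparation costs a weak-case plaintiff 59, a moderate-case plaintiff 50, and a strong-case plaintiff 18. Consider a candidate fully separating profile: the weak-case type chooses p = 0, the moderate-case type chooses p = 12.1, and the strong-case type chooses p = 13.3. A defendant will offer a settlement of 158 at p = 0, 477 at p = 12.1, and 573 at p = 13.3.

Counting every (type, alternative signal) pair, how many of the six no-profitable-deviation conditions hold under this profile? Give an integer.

4

Weak-case (own payoff 158): to p=12.1 gives 477 − 59×12.1 = -236.9 → no gain ✓; to p=13.3 gives 573 − 59×13.3 = -211.7 → no gain ✓.
Moderate-case (own payoff 477 − 50×12.1 = -128): to p=0 gives 158 → profitable ✗; to p=13.3 gives 573 − 50×13.3 = -92 → profitable ✗.
Strong-case (own payoff 573 − 18×13.3 = 333.6): to p=0 gives 158 → no gain ✓; to p=12.1 gives 477 − 18×12.1 = 259.2 → no gain ✓.
4 of the 6 constraints hold; not an equilibrium.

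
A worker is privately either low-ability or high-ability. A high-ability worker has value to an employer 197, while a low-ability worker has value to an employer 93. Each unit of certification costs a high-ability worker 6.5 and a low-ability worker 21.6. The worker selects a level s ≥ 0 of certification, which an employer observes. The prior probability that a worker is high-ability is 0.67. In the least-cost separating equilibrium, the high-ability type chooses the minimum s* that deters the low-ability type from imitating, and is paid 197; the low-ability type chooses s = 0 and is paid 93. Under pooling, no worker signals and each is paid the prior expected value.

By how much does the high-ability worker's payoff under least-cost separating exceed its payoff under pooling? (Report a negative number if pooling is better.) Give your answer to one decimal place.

3.0

Least-cost separating signal: s* solves 93 = 197 − 21.6·s*, so s* = (197 − 93)/21.6 ≈ 4.8148.
High-ability type's separating payoff: 197 − 6.5 × s* = 197 − 6.5 × (197 − 93)/21.6 = 197 − 676/21.6 ≈ 165.704.
Pooling payoff: 0.67 × 197 + 0.33 × 93 = 162.68.
Difference: 165.704 − 162.68 = 3.024, i.e. 3.0 to one decimal place.
The high-ability type prefers to separate.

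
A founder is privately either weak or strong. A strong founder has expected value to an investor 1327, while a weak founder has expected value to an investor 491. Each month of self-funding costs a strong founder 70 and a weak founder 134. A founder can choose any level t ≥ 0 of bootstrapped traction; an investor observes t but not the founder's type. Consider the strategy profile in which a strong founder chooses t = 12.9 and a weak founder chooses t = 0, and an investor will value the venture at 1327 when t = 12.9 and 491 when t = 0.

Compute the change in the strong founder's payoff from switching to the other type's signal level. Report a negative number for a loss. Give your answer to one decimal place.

67.0

Playing t = 12.9 the strong founder receives 1327 − 70 × 12.9 = 424.
Deviating to t = 0 yields 491 instead.
Gain from deviating: 491 − 424 = 67.0.
The gain is positive, so the strong type's incentive-compatibility constraint is violated — this profile is not a separating equilibrium.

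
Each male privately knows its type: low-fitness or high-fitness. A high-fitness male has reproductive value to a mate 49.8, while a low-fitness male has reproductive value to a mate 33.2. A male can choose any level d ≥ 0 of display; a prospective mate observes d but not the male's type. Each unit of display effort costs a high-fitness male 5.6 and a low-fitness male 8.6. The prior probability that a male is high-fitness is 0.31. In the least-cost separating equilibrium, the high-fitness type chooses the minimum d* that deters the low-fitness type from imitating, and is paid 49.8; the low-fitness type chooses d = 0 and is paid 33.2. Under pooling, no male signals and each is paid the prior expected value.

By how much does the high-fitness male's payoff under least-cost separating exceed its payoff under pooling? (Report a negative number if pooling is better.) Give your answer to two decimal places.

Least-cost separating signal: d* solves 33.2 = 49.8 − 8.6·d*, so d* = (49.8 − 33.2)/8.6 ≈ 1.9302.
High-fitness type's separating payoff: 49.8 − 5.6 × d* = 49.8 − 5.6 × (49.8 − 33.2)/8.6 = 49.8 − 92.96/8.6 ≈ 38.9907.
Pooling payoff: 0.31 × 49.8 + 0.69 × 33.2 = 38.346.
Difference: 38.9907 − 38.346 = 0.6447, i.e. 0.64 to two decimal places.
The high-fitness type prefers to separate.

0.64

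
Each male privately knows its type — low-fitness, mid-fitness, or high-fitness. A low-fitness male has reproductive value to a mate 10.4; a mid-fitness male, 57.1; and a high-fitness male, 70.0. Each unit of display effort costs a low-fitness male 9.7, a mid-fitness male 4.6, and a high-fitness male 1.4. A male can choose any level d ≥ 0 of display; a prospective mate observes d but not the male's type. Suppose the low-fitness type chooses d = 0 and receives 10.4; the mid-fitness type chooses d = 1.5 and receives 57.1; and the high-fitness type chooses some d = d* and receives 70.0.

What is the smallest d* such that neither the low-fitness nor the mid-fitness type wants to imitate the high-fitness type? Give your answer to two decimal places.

Low-fitness type (on-path payoff 10.4) won't mimic when 10.4 ≥ 70.0 − 9.7·d*, i.e. d* ≥ 6.14.
Mid-fitness type (on-path payoff 57.1 − 4.6×1.5 = 50.2) won't mimic when 50.2 ≥ 70.0 − 4.6·d*, i.e. d* ≥ 4.30.
Both must hold, so d* = max(6.14, 4.30) = 6.14. The low-fitness type's constraint binds.

6.14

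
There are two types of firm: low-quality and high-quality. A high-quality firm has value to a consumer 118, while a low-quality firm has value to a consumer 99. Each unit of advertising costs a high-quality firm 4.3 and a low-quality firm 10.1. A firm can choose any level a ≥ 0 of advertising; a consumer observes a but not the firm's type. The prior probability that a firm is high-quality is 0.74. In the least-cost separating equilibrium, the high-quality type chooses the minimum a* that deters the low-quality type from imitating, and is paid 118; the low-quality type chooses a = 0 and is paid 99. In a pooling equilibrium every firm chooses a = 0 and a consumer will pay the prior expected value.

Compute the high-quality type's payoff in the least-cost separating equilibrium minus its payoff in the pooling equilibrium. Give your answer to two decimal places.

-3.15

Least-cost separating signal: a* solves 99 = 118 − 10.1·a*, so a* = (118 − 99)/10.1 ≈ 1.8812.
High-quality type's separating payoff: 118 − 4.3 × a* = 118 − 4.3 × (118 − 99)/10.1 = 118 − 81.7/10.1 ≈ 109.9109.
Pooling payoff: 0.74 × 118 + 0.26 × 99 = 113.06.
Difference: 109.9109 − 113.06 = -3.1491, i.e. -3.15 to two decimal places.
The high-quality type would prefer the pooling outcome.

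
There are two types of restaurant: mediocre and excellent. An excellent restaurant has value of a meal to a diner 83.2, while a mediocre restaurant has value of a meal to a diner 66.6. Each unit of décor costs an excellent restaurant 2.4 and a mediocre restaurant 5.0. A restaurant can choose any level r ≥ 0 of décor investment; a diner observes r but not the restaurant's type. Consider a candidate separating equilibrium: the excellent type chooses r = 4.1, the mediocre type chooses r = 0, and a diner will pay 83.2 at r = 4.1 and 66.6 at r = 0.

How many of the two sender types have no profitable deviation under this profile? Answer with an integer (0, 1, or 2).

Mediocre type: stay at 0 → 66.6; mimic → 83.2 − 5.0 × 4.1 = 62.7. IC holds (66.6 ≥ 62.7).
Excellent type: signal → 83.2 − 2.4 × 4.1 = 73.36; deviate to 0 → 66.6. IC holds (73.36 ≥ 66.6).
2 of 2 constraints hold, so this is a separating equilibrium.

2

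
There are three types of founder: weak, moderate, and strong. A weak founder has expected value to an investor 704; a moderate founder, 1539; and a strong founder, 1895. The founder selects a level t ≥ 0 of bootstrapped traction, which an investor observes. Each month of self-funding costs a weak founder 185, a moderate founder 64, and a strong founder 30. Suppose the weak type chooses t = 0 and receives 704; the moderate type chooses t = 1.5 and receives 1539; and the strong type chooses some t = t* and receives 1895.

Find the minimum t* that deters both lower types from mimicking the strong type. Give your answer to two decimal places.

Moderate type (on-path payoff 1539 − 64×1.5 = 1443) won't mimic when 1443 ≥ 1895 − 64·t*, i.e. t* ≥ 7.06.
Weak type (on-path payoff 704) won't mimic when 704 ≥ 1895 − 185·t*, i.e. t* ≥ 6.44.
Both must hold, so t* = max(6.44, 7.06) = 7.06. The moderate type's constraint binds.

7.06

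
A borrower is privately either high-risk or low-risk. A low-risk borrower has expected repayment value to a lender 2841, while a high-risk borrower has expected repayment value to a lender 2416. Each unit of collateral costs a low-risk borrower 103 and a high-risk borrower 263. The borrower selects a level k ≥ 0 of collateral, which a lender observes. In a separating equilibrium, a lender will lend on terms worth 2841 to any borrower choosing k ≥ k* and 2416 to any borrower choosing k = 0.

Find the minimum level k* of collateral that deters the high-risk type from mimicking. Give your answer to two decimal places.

A high-risk borrower choosing k = 0 receives 2416.
Imitating at k* instead would pay 2841 at cost 263·k*, netting 2841 − 263·k*.
Indifference: 2416 = 2841 − 263·k*, so k* = (2841 − 2416) / 263 ≈ 1.62.
At k* the high-risk type's incentive constraint just binds; the low-risk type strictly prefers k* since its per-unit cost is lower.

1.62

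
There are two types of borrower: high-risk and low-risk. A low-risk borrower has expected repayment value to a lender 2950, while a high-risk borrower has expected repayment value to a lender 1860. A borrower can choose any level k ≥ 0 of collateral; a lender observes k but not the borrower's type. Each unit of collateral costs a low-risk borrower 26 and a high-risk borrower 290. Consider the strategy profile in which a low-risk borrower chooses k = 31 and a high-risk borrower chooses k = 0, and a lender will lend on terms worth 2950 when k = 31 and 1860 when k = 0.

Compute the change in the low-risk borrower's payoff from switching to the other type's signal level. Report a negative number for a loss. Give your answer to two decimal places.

Playing k = 31 the low-risk borrower receives 2950 − 26 × 31 = 2144.
Deviating to k = 0 yields 1860 instead.
Gain from deviating: 1860 − 2144 = -284.00.
The gain is negative, so the low-risk type's incentive-compatibility constraint is satisfied.

-284.00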